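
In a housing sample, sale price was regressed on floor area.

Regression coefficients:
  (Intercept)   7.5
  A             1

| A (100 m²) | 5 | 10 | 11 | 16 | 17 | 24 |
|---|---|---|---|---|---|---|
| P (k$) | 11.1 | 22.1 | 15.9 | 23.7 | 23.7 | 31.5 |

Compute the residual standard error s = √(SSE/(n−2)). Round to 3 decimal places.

s = 2.764

A=5: P̂ = 7.5 + 5 = 12.5; r = 11.1 − 12.5 = -1.4
A=10: P̂ = 7.5 + 10 = 17.5; r = 22.1 − 17.5 = 4.6
A=11: P̂ = 7.5 + 11 = 18.5; r = 15.9 − 18.5 = -2.6
A=16: P̂ = 7.5 + 16 = 23.5; r = 23.7 − 23.5 = 0.2
A=17: P̂ = 7.5 + 17 = 24.5; r = 23.7 − 24.5 = -0.8
A=24: P̂ = 7.5 + 24 = 31.5; r = 31.5 − 31.5 = 0
SSE = 1.96 + 21.16 + 6.76 + 0.04 + 0.64 + 0 = 30.56
s = √(30.56/4) = √7.64 ≈ 2.764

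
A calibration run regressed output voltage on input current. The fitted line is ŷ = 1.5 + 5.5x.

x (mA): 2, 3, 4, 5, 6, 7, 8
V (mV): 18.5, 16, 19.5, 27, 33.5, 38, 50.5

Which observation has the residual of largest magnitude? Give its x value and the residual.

x=2: ŷ = 1.5 + 5.5·2 = 12.5; r = 18.5 − 12.5 = 6
x=3: ŷ = 1.5 + 5.5·3 = 18; r = 16 − 18 = -2
x=4: ŷ = 1.5 + 5.5·4 = 23.5; r = 19.5 − 23.5 = -4
x=5: ŷ = 1.5 + 5.5·5 = 29; r = 27 − 29 = -2
x=6: ŷ = 1.5 + 5.5·6 = 34.5; r = 33.5 − 34.5 = -1
x=7: ŷ = 1.5 + 5.5·7 = 40; r = 38 − 40 = -2
x=8: ŷ = 1.5 + 5.5·8 = 45.5; r = 50.5 − 45.5 = 5
Largest |r| is 6 at x = 2, residual 6.

x = 2, r = 6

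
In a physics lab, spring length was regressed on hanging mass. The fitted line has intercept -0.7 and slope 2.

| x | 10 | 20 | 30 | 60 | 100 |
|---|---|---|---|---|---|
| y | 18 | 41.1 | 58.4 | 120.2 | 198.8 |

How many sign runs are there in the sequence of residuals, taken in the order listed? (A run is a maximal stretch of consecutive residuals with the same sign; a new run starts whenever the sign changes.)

5 runs

x=10: ŷ = -0.7 + 2·10 = 19.3; r = 18 − 19.3 = -1.3
x=20: ŷ = -0.7 + 2·20 = 39.3; r = 41.1 − 39.3 = 1.8
x=30: ŷ = -0.7 + 2·30 = 59.3; r = 58.4 − 59.3 = -0.9
x=60: ŷ = -0.7 + 2·60 = 119.3; r = 120.2 − 119.3 = 0.9
x=100: ŷ = -0.7 + 2·100 = 199.3; r = 198.8 − 199.3 = -0.5
Signs: − + − + −
Runs: −×1, +×1, −×1, +×1, −×1 → 5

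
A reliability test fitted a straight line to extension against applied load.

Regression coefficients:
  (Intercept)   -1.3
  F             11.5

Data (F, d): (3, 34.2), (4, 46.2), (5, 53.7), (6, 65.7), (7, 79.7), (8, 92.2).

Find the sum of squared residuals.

SSE = 16

F=3: d̂ = -1.3 + 11.5·3 = 33.2; r = 34.2 − 33.2 = 1
F=4: d̂ = -1.3 + 11.5·4 = 44.7; r = 46.2 − 44.7 = 1.5
F=5: d̂ = -1.3 + 11.5·5 = 56.2; r = 53.7 − 56.2 = -2.5
F=6: d̂ = -1.3 + 11.5·6 = 67.7; r = 65.7 − 67.7 = -2
F=7: d̂ = -1.3 + 11.5·7 = 79.2; r = 79.7 − 79.2 = 0.5
F=8: d̂ = -1.3 + 11.5·8 = 90.7; r = 92.2 − 90.7 = 1.5
SSE = 1 + 2.25 + 6.25 + 4 + 0.25 + 2.25 = 16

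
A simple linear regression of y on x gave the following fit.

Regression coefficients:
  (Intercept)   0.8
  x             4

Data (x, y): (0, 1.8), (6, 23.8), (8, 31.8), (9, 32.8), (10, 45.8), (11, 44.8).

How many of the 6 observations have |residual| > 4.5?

x=0: ŷ = 0.8 + 4·0 = 0.8; r = 1.8 − 0.8 = 1
x=6: ŷ = 0.8 + 4·6 = 24.8; r = 23.8 − 24.8 = -1
x=8: ŷ = 0.8 + 4·8 = 32.8; r = 31.8 − 32.8 = -1
x=9: ŷ = 0.8 + 4·9 = 36.8; r = 32.8 − 36.8 = -4
x=10: ŷ = 0.8 + 4·10 = 40.8; r = 45.8 − 40.8 = 5
x=11: ŷ = 0.8 + 4·11 = 44.8; r = 44.8 − 44.8 = 0
|r| > 4.5: x=10 (|r|=5) → 1

1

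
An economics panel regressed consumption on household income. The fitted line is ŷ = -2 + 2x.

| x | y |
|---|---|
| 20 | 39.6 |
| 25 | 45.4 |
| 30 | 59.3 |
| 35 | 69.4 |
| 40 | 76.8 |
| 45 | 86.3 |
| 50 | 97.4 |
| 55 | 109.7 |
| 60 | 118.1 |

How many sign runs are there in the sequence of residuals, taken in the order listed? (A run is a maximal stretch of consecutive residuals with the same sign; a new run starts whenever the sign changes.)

5 runs

x=20: ŷ = -2 + 2·20 = 38; e = 39.6 − 38 = 1.6
x=25: ŷ = -2 + 2·25 = 48; e = 45.4 − 48 = -2.6
x=30: ŷ = -2 + 2·30 = 58; e = 59.3 − 58 = 1.3
x=35: ŷ = -2 + 2·35 = 68; e = 69.4 − 68 = 1.4
x=40: ŷ = -2 + 2·40 = 78; e = 76.8 − 78 = -1.2
x=45: ŷ = -2 + 2·45 = 88; e = 86.3 − 88 = -1.7
x=50: ŷ = -2 + 2·50 = 98; e = 97.4 − 98 = -0.6
x=55: ŷ = -2 + 2·55 = 108; e = 109.7 − 108 = 1.7
x=60: ŷ = -2 + 2·60 = 118; e = 118.1 − 118 = 0.1
Signs: + − + + − − − + +
Runs: +×1, −×1, +×2, −×3, +×2 → 5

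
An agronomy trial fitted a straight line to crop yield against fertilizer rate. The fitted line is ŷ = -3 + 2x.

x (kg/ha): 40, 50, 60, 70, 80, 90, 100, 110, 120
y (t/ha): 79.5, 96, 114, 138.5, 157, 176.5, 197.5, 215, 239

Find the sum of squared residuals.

x=40: ŷ = -3 + 2·40 = 77; r = 79.5 − 77 = 2.5
x=50: ŷ = -3 + 2·50 = 97; r = 96 − 97 = -1
x=60: ŷ = -3 + 2·60 = 117; r = 114 − 117 = -3
x=70: ŷ = -3 + 2·70 = 137; r = 138.5 − 137 = 1.5
x=80: ŷ = -3 + 2·80 = 157; r = 157 − 157 = 0
x=90: ŷ = -3 + 2·90 = 177; r = 176.5 − 177 = -0.5
x=100: ŷ = -3 + 2·100 = 197; r = 197.5 − 197 = 0.5
x=110: ŷ = -3 + 2·110 = 217; r = 215 − 217 = -2
x=120: ŷ = -3 + 2·120 = 237; r = 239 − 237 = 2
SSE = 6.25 + 1 + 9 + 2.25 + 0 + 0.25 + 0.25 + 4 + 4 = 27

SSE = 27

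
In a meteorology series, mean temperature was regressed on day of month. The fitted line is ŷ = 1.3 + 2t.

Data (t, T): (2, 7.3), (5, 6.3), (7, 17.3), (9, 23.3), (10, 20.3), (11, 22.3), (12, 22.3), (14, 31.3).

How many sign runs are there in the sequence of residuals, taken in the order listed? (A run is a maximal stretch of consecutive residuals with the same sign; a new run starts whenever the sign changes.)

5 runs

t=2: ŷ = 1.3 + 2·2 = 5.3; e = 7.3 − 5.3 = 2
t=5: ŷ = 1.3 + 2·5 = 11.3; e = 6.3 − 11.3 = -5
t=7: ŷ = 1.3 + 2·7 = 15.3; e = 17.3 − 15.3 = 2
t=9: ŷ = 1.3 + 2·9 = 19.3; e = 23.3 − 19.3 = 4
t=10: ŷ = 1.3 + 2·10 = 21.3; e = 20.3 − 21.3 = -1
t=11: ŷ = 1.3 + 2·11 = 23.3; e = 22.3 − 23.3 = -1
t=12: ŷ = 1.3 + 2·12 = 25.3; e = 22.3 − 25.3 = -3
t=14: ŷ = 1.3 + 2·14 = 29.3; e = 31.3 − 29.3 = 2
Signs: + − + + − − − +
Runs: +×1, −×1, +×2, −×3, +×1 → 5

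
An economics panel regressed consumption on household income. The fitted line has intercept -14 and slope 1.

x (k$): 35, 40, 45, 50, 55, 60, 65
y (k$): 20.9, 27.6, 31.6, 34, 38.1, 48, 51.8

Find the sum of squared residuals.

SSE = 19.98

x=35: ŷ = -14 + 35 = 21; r = 20.9 − 21 = -0.1
x=40: ŷ = -14 + 40 = 26; r = 27.6 − 26 = 1.6
x=45: ŷ = -14 + 45 = 31; r = 31.6 − 31 = 0.6
x=50: ŷ = -14 + 50 = 36; r = 34 − 36 = -2
x=55: ŷ = -14 + 55 = 41; r = 38.1 − 41 = -2.9
x=60: ŷ = -14 + 60 = 46; r = 48 − 46 = 2
x=65: ŷ = -14 + 65 = 51; r = 51.8 − 51 = 0.8
SSE = 0.01 + 2.56 + 0.36 + 4 + 8.41 + 4 + 0.64 = 19.98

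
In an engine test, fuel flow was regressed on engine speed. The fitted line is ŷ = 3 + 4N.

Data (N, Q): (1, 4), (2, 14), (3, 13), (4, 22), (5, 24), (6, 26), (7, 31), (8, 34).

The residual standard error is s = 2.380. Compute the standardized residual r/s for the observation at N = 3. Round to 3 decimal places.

-0.840

ŷ = 3 + 4·3 = 15
r = 13 − 15 = -2
r/s = -2 / 2.380 = -0.840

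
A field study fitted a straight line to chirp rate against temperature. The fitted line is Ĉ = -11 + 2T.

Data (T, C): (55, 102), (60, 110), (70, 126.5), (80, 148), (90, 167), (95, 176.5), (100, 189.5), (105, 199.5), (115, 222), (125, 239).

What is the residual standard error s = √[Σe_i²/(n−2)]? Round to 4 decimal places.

s = 2.1506

T=55: Ĉ = -11 + 2·55 = 99; e = 102 − 99 = 3
T=60: Ĉ = -11 + 2·60 = 109; e = 110 − 109 = 1
T=70: Ĉ = -11 + 2·70 = 129; e = 126.5 − 129 = -2.5
T=80: Ĉ = -11 + 2·80 = 149; e = 148 − 149 = -1
T=90: Ĉ = -11 + 2·90 = 169; e = 167 − 169 = -2
T=95: Ĉ = -11 + 2·95 = 179; e = 176.5 − 179 = -2.5
T=100: Ĉ = -11 + 2·100 = 189; e = 189.5 − 189 = 0.5
T=105: Ĉ = -11 + 2·105 = 199; e = 199.5 − 199 = 0.5
T=115: Ĉ = -11 + 2·115 = 219; e = 222 − 219 = 3
T=125: Ĉ = -11 + 2·125 = 239; e = 239 − 239 = 0
SSE = 9 + 1 + 6.25 + 1 + 4 + 6.25 + 0.25 + 0.25 + 9 + 0 = 37
s = √(37/8) = √4.625 ≈ 2.1506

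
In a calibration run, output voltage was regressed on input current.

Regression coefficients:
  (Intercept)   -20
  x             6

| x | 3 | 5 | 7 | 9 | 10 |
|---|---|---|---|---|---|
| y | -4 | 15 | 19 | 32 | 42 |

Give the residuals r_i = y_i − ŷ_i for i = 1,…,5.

x=3: ŷ = -20 + 6·3 = -2; r = -4 − (-2) = -2
x=5: ŷ = -20 + 6·5 = 10; r = 15 − 10 = 5
x=7: ŷ = -20 + 6·7 = 22; r = 19 − 22 = -3
x=9: ŷ = -20 + 6·9 = 34; r = 32 − 34 = -2
x=10: ŷ = -20 + 6·10 = 40; r = 42 − 40 = 2

-2, 5, -3, -2, 2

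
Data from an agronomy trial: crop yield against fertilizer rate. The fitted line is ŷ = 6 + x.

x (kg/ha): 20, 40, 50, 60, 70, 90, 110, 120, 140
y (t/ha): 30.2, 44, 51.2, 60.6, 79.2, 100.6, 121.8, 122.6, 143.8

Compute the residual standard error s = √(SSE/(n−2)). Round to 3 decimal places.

s = 4.710

x=20: ŷ = 6 + 20 = 26; e = 30.2 − 26 = 4.2
x=40: ŷ = 6 + 40 = 46; e = 44 − 46 = -2
x=50: ŷ = 6 + 50 = 56; e = 51.2 − 56 = -4.8
x=60: ŷ = 6 + 60 = 66; e = 60.6 − 66 = -5.4
x=70: ŷ = 6 + 70 = 76; e = 79.2 − 76 = 3.2
x=90: ŷ = 6 + 90 = 96; e = 100.6 − 96 = 4.6
x=110: ŷ = 6 + 110 = 116; e = 121.8 − 116 = 5.8
x=120: ŷ = 6 + 120 = 126; e = 122.6 − 126 = -3.4
x=140: ŷ = 6 + 140 = 146; e = 143.8 − 146 = -2.2
SSE = 17.64 + 4 + 23.04 + 29.16 + 10.24 + 21.16 + 33.64 + 11.56 + 4.84 = 155.28
s = √(155.28/7) = √22.1829 ≈ 4.710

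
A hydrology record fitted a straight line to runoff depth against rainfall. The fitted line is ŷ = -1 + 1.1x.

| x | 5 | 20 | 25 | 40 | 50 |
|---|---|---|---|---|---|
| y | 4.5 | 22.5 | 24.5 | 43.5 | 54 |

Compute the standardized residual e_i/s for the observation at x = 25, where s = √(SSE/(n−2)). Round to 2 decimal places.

x=5: ŷ = -1 + 1.1·5 = 4.5; e = 4.5 − 4.5 = 0
x=20: ŷ = -1 + 1.1·20 = 21; e = 22.5 − 21 = 1.5
x=25: ŷ = -1 + 1.1·25 = 26.5; e = 24.5 − 26.5 = -2
x=40: ŷ = -1 + 1.1·40 = 43; e = 43.5 − 43 = 0.5
x=50: ŷ = -1 + 1.1·50 = 54; e = 54 − 54 = 0
SSE = 0 + 2.25 + 4 + 0.25 + 0 = 6.5
s = √(6.5/3) = 1.47196
e/s = -2 / 1.47196 = -1.36

-1.36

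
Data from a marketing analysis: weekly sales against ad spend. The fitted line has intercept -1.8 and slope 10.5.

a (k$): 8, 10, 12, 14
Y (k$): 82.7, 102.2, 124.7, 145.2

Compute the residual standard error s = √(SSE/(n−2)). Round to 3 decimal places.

s = 0.866

a=8: Ŷ = -1.8 + 10.5·8 = 82.2; r = 82.7 − 82.2 = 0.5
a=10: Ŷ = -1.8 + 10.5·10 = 103.2; r = 102.2 − 103.2 = -1
a=12: Ŷ = -1.8 + 10.5·12 = 124.2; r = 124.7 − 124.2 = 0.5
a=14: Ŷ = -1.8 + 10.5·14 = 145.2; r = 145.2 − 145.2 = 0
SSE = 0.25 + 1 + 0.25 + 0 = 1.5
s = √(1.5/2) = √0.75 ≈ 0.866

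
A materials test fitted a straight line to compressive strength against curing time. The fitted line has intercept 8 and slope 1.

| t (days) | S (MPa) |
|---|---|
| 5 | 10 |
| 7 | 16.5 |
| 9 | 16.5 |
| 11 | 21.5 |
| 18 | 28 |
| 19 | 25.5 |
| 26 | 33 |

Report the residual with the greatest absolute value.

t=5: Ŝ = 8 + 5 = 13; r = 10 − 13 = -3
t=7: Ŝ = 8 + 7 = 15; r = 16.5 − 15 = 1.5
t=9: Ŝ = 8 + 9 = 17; r = 16.5 − 17 = -0.5
t=11: Ŝ = 8 + 11 = 19; r = 21.5 − 19 = 2.5
t=18: Ŝ = 8 + 18 = 26; r = 28 − 26 = 2
t=19: Ŝ = 8 + 19 = 27; r = 25.5 − 27 = -1.5
t=26: Ŝ = 8 + 26 = 34; r = 33 − 34 = -1
Largest |r| is 3 at t = 5, residual -3.

r = -3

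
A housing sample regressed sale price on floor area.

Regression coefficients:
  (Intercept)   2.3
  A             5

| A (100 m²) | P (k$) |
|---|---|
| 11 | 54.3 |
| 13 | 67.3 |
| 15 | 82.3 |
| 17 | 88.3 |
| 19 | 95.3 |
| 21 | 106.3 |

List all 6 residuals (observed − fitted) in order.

-3, 0, 5, 1, -2, -1

A=11: ŷ = 2.3 + 5·11 = 57.3; r = 54.3 − 57.3 = -3
A=13: ŷ = 2.3 + 5·13 = 67.3; r = 67.3 − 67.3 = 0
A=15: ŷ = 2.3 + 5·15 = 77.3; r = 82.3 − 77.3 = 5
A=17: ŷ = 2.3 + 5·17 = 87.3; r = 88.3 − 87.3 = 1
A=19: ŷ = 2.3 + 5·19 = 97.3; r = 95.3 − 97.3 = -2
A=21: ŷ = 2.3 + 5·21 = 107.3; r = 106.3 − 107.3 = -1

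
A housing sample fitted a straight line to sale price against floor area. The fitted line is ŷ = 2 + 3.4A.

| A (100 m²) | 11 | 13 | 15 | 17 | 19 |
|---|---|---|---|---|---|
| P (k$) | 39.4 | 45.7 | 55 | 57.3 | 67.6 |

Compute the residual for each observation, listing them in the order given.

0, -0.5, 2, -2.5, 1

A=11: ŷ = 2 + 3.4·11 = 39.4; e = 39.4 − 39.4 = 0
A=13: ŷ = 2 + 3.4·13 = 46.2; e = 45.7 − 46.2 = -0.5
A=15: ŷ = 2 + 3.4·15 = 53; e = 55 − 53 = 2
A=17: ŷ = 2 + 3.4·17 = 59.8; e = 57.3 − 59.8 = -2.5
A=19: ŷ = 2 + 3.4·19 = 66.6; e = 67.6 − 66.6 = 1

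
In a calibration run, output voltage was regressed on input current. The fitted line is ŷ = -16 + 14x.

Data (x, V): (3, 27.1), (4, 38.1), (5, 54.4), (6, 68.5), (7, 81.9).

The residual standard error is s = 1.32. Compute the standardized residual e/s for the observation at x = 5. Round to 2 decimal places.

ŷ = -16 + 14·5 = 54
e = 54.4 − 54 = 0.4
e/s = 0.4 / 1.32 = 0.30

0.30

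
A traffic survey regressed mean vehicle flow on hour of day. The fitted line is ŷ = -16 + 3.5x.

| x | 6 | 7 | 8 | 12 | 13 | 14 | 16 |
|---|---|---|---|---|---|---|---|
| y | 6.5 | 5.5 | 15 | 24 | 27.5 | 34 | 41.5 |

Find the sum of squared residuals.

SSE = 31.5

x=6: ŷ = -16 + 3.5·6 = 5; r = 6.5 − 5 = 1.5
x=7: ŷ = -16 + 3.5·7 = 8.5; r = 5.5 − 8.5 = -3
x=8: ŷ = -16 + 3.5·8 = 12; r = 15 − 12 = 3
x=12: ŷ = -16 + 3.5·12 = 26; r = 24 − 26 = -2
x=13: ŷ = -16 + 3.5·13 = 29.5; r = 27.5 − 29.5 = -2
x=14: ŷ = -16 + 3.5·14 = 33; r = 34 − 33 = 1
x=16: ŷ = -16 + 3.5·16 = 40; r = 41.5 − 40 = 1.5
SSE = 2.25 + 9 + 9 + 4 + 4 + 1 + 2.25 = 31.5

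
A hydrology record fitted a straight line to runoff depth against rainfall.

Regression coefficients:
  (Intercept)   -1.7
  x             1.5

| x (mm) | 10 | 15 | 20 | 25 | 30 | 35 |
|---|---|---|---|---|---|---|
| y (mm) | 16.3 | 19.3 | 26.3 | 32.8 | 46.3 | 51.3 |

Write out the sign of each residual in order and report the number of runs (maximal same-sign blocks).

3 runs

x=10: ŷ = -1.7 + 1.5·10 = 13.3; e = 16.3 − 13.3 = 3
x=15: ŷ = -1.7 + 1.5·15 = 20.8; e = 19.3 − 20.8 = -1.5
x=20: ŷ = -1.7 + 1.5·20 = 28.3; e = 26.3 − 28.3 = -2
x=25: ŷ = -1.7 + 1.5·25 = 35.8; e = 32.8 − 35.8 = -3
x=30: ŷ = -1.7 + 1.5·30 = 43.3; e = 46.3 − 43.3 = 3
x=35: ŷ = -1.7 + 1.5·35 = 50.8; e = 51.3 − 50.8 = 0.5
Signs: + − − − + +
Runs: +×1, −×3, +×2 → 3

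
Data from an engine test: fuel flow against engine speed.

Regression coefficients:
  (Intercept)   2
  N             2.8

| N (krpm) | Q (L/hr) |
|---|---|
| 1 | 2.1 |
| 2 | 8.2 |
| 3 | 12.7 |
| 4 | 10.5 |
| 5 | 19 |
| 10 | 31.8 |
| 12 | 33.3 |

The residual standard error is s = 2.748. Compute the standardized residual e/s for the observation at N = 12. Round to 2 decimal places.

-0.84

ŷ = 2 + 2.8·12 = 35.6
e = 33.3 − 35.6 = -2.3
e/s = -2.3 / 2.748 = -0.84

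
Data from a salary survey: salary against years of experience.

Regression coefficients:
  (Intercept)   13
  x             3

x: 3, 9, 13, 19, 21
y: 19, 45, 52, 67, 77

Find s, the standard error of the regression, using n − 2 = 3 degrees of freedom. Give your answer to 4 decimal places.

s = 3.8297

x=3: ŷ = 13 + 3·3 = 22; r = 19 − 22 = -3
x=9: ŷ = 13 + 3·9 = 40; r = 45 − 40 = 5
x=13: ŷ = 13 + 3·13 = 52; r = 52 − 52 = 0
x=19: ŷ = 13 + 3·19 = 70; r = 67 − 70 = -3
x=21: ŷ = 13 + 3·21 = 76; r = 77 − 76 = 1
SSE = 9 + 25 + 0 + 9 + 1 = 44
s = √(44/3) = √14.6667 ≈ 3.8297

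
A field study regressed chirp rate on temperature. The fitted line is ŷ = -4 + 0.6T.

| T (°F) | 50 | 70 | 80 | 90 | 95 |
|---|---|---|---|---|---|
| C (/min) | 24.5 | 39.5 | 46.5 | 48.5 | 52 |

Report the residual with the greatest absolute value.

r = 2.5

T=50: ŷ = -4 + 0.6·50 = 26; r = 24.5 − 26 = -1.5
T=70: ŷ = -4 + 0.6·70 = 38; r = 39.5 − 38 = 1.5
T=80: ŷ = -4 + 0.6·80 = 44; r = 46.5 − 44 = 2.5
T=90: ŷ = -4 + 0.6·90 = 50; r = 48.5 − 50 = -1.5
T=95: ŷ = -4 + 0.6·95 = 53; r = 52 − 53 = -1
Largest |r| is 2.5 at T = 80, residual 2.5.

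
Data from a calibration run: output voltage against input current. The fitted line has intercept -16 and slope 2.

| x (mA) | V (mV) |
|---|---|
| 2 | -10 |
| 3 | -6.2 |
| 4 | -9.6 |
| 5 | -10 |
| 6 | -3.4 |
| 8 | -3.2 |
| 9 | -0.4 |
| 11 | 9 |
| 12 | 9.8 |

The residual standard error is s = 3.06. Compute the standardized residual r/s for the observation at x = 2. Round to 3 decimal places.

ŷ = -16 + 2·2 = -12
r = -10 − (-12) = 2
r/s = 2 / 3.06 = 0.654

0.654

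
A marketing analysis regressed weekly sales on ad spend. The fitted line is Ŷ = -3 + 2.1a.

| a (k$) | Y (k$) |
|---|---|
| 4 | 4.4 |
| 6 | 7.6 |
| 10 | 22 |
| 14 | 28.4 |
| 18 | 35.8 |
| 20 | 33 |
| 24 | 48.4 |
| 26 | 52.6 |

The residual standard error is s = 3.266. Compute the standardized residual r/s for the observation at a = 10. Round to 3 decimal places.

Ŷ = -3 + 2.1·10 = 18
r = 22 − 18 = 4
r/s = 4 / 3.266 = 1.225

1.225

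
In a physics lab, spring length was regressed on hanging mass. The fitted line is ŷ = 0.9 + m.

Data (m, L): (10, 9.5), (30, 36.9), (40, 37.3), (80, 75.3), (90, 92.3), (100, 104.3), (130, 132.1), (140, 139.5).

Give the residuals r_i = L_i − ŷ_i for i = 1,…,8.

m=10: ŷ = 0.9 + 10 = 10.9; r = 9.5 − 10.9 = -1.4
m=30: ŷ = 0.9 + 30 = 30.9; r = 36.9 − 30.9 = 6
m=40: ŷ = 0.9 + 40 = 40.9; r = 37.3 − 40.9 = -3.6
m=80: ŷ = 0.9 + 80 = 80.9; r = 75.3 − 80.9 = -5.6
m=90: ŷ = 0.9 + 90 = 90.9; r = 92.3 − 90.9 = 1.4
m=100: ŷ = 0.9 + 100 = 100.9; r = 104.3 − 100.9 = 3.4
m=130: ŷ = 0.9 + 130 = 130.9; r = 132.1 − 130.9 = 1.2
m=140: ŷ = 0.9 + 140 = 140.9; r = 139.5 − 140.9 = -1.4

-1.4, 6, -3.6, -5.6, 1.4, 3.4, 1.2, -1.4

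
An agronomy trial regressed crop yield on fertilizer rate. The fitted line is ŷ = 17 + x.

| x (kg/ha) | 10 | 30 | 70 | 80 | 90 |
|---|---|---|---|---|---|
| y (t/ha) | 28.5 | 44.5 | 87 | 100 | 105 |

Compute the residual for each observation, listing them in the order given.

1.5, -2.5, 0, 3, -2

x=10: ŷ = 17 + 10 = 27; r = 28.5 − 27 = 1.5
x=30: ŷ = 17 + 30 = 47; r = 44.5 − 47 = -2.5
x=70: ŷ = 17 + 70 = 87; r = 87 − 87 = 0
x=80: ŷ = 17 + 80 = 97; r = 100 − 97 = 3
x=90: ŷ = 17 + 90 = 107; r = 105 − 107 = -2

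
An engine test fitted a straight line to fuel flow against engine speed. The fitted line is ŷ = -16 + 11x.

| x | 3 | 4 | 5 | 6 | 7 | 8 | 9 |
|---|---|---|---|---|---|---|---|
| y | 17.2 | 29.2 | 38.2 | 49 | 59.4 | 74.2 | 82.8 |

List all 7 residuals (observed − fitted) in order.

x=3: ŷ = -16 + 11·3 = 17; e = 17.2 − 17 = 0.2
x=4: ŷ = -16 + 11·4 = 28; e = 29.2 − 28 = 1.2
x=5: ŷ = -16 + 11·5 = 39; e = 38.2 − 39 = -0.8
x=6: ŷ = -16 + 11·6 = 50; e = 49 − 50 = -1
x=7: ŷ = -16 + 11·7 = 61; e = 59.4 − 61 = -1.6
x=8: ŷ = -16 + 11·8 = 72; e = 74.2 − 72 = 2.2
x=9: ŷ = -16 + 11·9 = 83; e = 82.8 − 83 = -0.2

0.2, 1.2, -0.8, -1, -1.6, 2.2, -0.2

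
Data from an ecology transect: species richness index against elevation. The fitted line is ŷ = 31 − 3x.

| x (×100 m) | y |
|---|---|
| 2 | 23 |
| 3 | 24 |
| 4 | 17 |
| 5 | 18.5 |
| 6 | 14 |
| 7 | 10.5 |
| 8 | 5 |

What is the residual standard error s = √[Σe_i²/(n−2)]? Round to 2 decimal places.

x=2: ŷ = 31 − 3·2 = 25; e = 23 − 25 = -2
x=3: ŷ = 31 − 3·3 = 22; e = 24 − 22 = 2
x=4: ŷ = 31 − 3·4 = 19; e = 17 − 19 = -2
x=5: ŷ = 31 − 3·5 = 16; e = 18.5 − 16 = 2.5
x=6: ŷ = 31 − 3·6 = 13; e = 14 − 13 = 1
x=7: ŷ = 31 − 3·7 = 10; e = 10.5 − 10 = 0.5
x=8: ŷ = 31 − 3·8 = 7; e = 5 − 7 = -2
SSE = 4 + 4 + 4 + 6.25 + 1 + 0.25 + 4 = 23.5
s = √(23.5/5) = √4.7 ≈ 2.17

s = 2.17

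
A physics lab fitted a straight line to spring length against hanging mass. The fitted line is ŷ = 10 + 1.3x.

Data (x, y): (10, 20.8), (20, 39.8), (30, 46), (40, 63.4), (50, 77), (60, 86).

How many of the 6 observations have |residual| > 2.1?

3

x=10: ŷ = 10 + 1.3·10 = 23; r = 20.8 − 23 = -2.2
x=20: ŷ = 10 + 1.3·20 = 36; r = 39.8 − 36 = 3.8
x=30: ŷ = 10 + 1.3·30 = 49; r = 46 − 49 = -3
x=40: ŷ = 10 + 1.3·40 = 62; r = 63.4 − 62 = 1.4
x=50: ŷ = 10 + 1.3·50 = 75; r = 77 − 75 = 2
x=60: ŷ = 10 + 1.3·60 = 88; r = 86 − 88 = -2
|r| > 2.1: x=10 (|r|=2.2), x=20 (|r|=3.8), x=30 (|r|=3) → 3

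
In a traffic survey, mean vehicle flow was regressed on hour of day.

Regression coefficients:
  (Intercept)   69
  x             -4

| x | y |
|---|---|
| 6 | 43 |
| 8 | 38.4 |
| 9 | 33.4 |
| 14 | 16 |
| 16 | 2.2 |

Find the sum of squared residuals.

x=6: ŷ = 69 − 4·6 = 45; r = 43 − 45 = -2
x=8: ŷ = 69 − 4·8 = 37; r = 38.4 − 37 = 1.4
x=9: ŷ = 69 − 4·9 = 33; r = 33.4 − 33 = 0.4
x=14: ŷ = 69 − 4·14 = 13; r = 16 − 13 = 3
x=16: ŷ = 69 − 4·16 = 5; r = 2.2 − 5 = -2.8
SSE = 4 + 1.96 + 0.16 + 9 + 7.84 = 22.96

SSE = 22.96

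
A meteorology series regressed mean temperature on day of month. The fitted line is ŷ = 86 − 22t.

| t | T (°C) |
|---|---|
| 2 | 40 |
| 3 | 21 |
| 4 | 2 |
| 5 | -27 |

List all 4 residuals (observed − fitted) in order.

t=2: ŷ = 86 − 22·2 = 42; e = 40 − 42 = -2
t=3: ŷ = 86 − 22·3 = 20; e = 21 − 20 = 1
t=4: ŷ = 86 − 22·4 = -2; e = 2 − (-2) = 4
t=5: ŷ = 86 − 22·5 = -24; e = -27 − (-24) = -3

-2, 1, 4, -3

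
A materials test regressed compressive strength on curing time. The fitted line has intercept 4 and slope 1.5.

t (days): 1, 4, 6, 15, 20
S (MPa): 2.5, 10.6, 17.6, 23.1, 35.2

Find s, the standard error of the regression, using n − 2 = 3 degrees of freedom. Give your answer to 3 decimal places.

s = 3.809

t=1: Ŝ = 4 + 1.5·1 = 5.5; e = 2.5 − 5.5 = -3
t=4: Ŝ = 4 + 1.5·4 = 10; e = 10.6 − 10 = 0.6
t=6: Ŝ = 4 + 1.5·6 = 13; e = 17.6 − 13 = 4.6
t=15: Ŝ = 4 + 1.5·15 = 26.5; e = 23.1 − 26.5 = -3.4
t=20: Ŝ = 4 + 1.5·20 = 34; e = 35.2 − 34 = 1.2
SSE = 9 + 0.36 + 21.16 + 11.56 + 1.44 = 43.52
s = √(43.52/3) = √14.5067 ≈ 3.809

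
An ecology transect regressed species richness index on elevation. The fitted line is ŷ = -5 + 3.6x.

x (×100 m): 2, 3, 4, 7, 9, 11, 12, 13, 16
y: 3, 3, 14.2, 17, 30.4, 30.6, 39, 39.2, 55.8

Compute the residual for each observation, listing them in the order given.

0.8, -2.8, 4.8, -3.2, 3, -4, 0.8, -2.6, 3.2

x=2: ŷ = -5 + 3.6·2 = 2.2; e = 3 − 2.2 = 0.8
x=3: ŷ = -5 + 3.6·3 = 5.8; e = 3 − 5.8 = -2.8
x=4: ŷ = -5 + 3.6·4 = 9.4; e = 14.2 − 9.4 = 4.8
x=7: ŷ = -5 + 3.6·7 = 20.2; e = 17 − 20.2 = -3.2
x=9: ŷ = -5 + 3.6·9 = 27.4; e = 30.4 − 27.4 = 3
x=11: ŷ = -5 + 3.6·11 = 34.6; e = 30.6 − 34.6 = -4
x=12: ŷ = -5 + 3.6·12 = 38.2; e = 39 − 38.2 = 0.8
x=13: ŷ = -5 + 3.6·13 = 41.8; e = 39.2 − 41.8 = -2.6
x=16: ŷ = -5 + 3.6·16 = 52.6; e = 55.8 − 52.6 = 3.2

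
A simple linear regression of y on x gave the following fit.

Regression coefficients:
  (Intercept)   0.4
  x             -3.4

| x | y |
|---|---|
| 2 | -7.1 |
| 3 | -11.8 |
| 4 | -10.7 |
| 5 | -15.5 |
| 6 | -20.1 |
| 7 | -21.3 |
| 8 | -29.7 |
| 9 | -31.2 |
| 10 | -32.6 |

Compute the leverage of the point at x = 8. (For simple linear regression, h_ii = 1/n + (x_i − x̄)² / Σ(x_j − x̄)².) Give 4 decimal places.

h = 0.1778

x̄ = (2 + 3 + 4 + 5 + 6 + 7 + 8 + 9 + 10)/9 = 6
Σ(x − x̄)² = 16 + 9 + 4 + 1 + 0 + 1 + 4 + 9 + 16 = 60
h = 1/9 + (2)²/60 = 0.111111 + 0.0666667 = 0.1778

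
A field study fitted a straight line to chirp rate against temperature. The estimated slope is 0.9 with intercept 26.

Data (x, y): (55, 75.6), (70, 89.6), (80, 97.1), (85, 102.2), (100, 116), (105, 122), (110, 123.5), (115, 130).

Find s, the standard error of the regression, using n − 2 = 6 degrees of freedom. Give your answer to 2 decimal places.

x=55: ŷ = 26 + 0.9·55 = 75.5; r = 75.6 − 75.5 = 0.1
x=70: ŷ = 26 + 0.9·70 = 89; r = 89.6 − 89 = 0.6
x=80: ŷ = 26 + 0.9·80 = 98; r = 97.1 − 98 = -0.9
x=85: ŷ = 26 + 0.9·85 = 102.5; r = 102.2 − 102.5 = -0.3
x=100: ŷ = 26 + 0.9·100 = 116; r = 116 − 116 = 0
x=105: ŷ = 26 + 0.9·105 = 120.5; r = 122 − 120.5 = 1.5
x=110: ŷ = 26 + 0.9·110 = 125; r = 123.5 − 125 = -1.5
x=115: ŷ = 26 + 0.9·115 = 129.5; r = 130 − 129.5 = 0.5
SSE = 0.01 + 0.36 + 0.81 + 0.09 + 0 + 2.25 + 2.25 + 0.25 = 6.02
s = √(6.02/6) = √1.00333 ≈ 1.00

s = 1.00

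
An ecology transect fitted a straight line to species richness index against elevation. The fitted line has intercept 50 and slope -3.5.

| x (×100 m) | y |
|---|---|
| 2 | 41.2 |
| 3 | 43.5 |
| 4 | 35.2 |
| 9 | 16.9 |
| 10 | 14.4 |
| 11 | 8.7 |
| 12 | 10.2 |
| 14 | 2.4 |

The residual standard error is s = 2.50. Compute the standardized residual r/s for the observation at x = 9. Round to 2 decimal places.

ŷ = 50 − 3.5·9 = 18.5
r = 16.9 − 18.5 = -1.6
r/s = -1.6 / 2.50 = -0.64

-0.64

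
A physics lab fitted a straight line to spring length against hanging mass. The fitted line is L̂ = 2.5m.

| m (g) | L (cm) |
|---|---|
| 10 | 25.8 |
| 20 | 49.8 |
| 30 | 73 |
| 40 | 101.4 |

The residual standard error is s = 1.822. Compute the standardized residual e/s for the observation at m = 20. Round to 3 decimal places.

-0.110

L̂ = 2.5·20 = 50
e = 49.8 − 50 = -0.2
e/s = -0.2 / 1.822 = -0.110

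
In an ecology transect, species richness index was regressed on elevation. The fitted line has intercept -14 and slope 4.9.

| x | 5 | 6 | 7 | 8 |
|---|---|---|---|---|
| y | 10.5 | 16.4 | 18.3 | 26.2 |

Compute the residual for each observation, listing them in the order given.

0, 1, -2, 1

x=5: ŷ = -14 + 4.9·5 = 10.5; r = 10.5 − 10.5 = 0
x=6: ŷ = -14 + 4.9·6 = 15.4; r = 16.4 − 15.4 = 1
x=7: ŷ = -14 + 4.9·7 = 20.3; r = 18.3 − 20.3 = -2
x=8: ŷ = -14 + 4.9·8 = 25.2; r = 26.2 − 25.2 = 1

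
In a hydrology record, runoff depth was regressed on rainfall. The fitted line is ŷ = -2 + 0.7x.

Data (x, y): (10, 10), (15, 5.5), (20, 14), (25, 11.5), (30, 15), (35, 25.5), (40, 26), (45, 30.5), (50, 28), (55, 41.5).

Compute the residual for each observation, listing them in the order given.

5, -3, 2, -4, -4, 3, 0, 1, -5, 5

x=10: ŷ = -2 + 0.7·10 = 5; e = 10 − 5 = 5
x=15: ŷ = -2 + 0.7·15 = 8.5; e = 5.5 − 8.5 = -3
x=20: ŷ = -2 + 0.7·20 = 12; e = 14 − 12 = 2
x=25: ŷ = -2 + 0.7·25 = 15.5; e = 11.5 − 15.5 = -4
x=30: ŷ = -2 + 0.7·30 = 19; e = 15 − 19 = -4
x=35: ŷ = -2 + 0.7·35 = 22.5; e = 25.5 − 22.5 = 3
x=40: ŷ = -2 + 0.7·40 = 26; e = 26 − 26 = 0
x=45: ŷ = -2 + 0.7·45 = 29.5; e = 30.5 − 29.5 = 1
x=50: ŷ = -2 + 0.7·50 = 33; e = 28 − 33 = -5
x=55: ŷ = -2 + 0.7·55 = 36.5; e = 41.5 − 36.5 = 5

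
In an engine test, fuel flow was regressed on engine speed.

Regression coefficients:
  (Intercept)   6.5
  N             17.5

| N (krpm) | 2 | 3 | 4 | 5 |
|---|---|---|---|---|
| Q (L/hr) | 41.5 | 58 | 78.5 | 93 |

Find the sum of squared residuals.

N=2: Q̂ = 6.5 + 17.5·2 = 41.5; e = 41.5 − 41.5 = 0
N=3: Q̂ = 6.5 + 17.5·3 = 59; e = 58 − 59 = -1
N=4: Q̂ = 6.5 + 17.5·4 = 76.5; e = 78.5 − 76.5 = 2
N=5: Q̂ = 6.5 + 17.5·5 = 94; e = 93 − 94 = -1
SSE = 0 + 1 + 4 + 1 = 6

SSE = 6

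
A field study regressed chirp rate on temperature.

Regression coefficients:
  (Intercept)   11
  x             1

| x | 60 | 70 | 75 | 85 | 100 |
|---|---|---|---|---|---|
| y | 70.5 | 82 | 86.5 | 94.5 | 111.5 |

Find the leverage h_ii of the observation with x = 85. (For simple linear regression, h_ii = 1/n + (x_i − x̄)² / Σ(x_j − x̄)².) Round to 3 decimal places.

x̄ = (60 + 70 + 75 + 85 + 100)/5 = 78
Σ(x − x̄)² = 324 + 64 + 9 + 49 + 484 = 930
h = 1/5 + (7)²/930 = 0.2 + 0.0526882 = 0.253

h = 0.253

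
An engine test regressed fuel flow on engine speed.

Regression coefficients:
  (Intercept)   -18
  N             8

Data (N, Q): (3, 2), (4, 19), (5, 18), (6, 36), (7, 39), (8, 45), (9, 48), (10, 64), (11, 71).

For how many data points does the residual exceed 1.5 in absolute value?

N=3: ŷ = -18 + 8·3 = 6; r = 2 − 6 = -4
N=4: ŷ = -18 + 8·4 = 14; r = 19 − 14 = 5
N=5: ŷ = -18 + 8·5 = 22; r = 18 − 22 = -4
N=6: ŷ = -18 + 8·6 = 30; r = 36 − 30 = 6
N=7: ŷ = -18 + 8·7 = 38; r = 39 − 38 = 1
N=8: ŷ = -18 + 8·8 = 46; r = 45 − 46 = -1
N=9: ŷ = -18 + 8·9 = 54; r = 48 − 54 = -6
N=10: ŷ = -18 + 8·10 = 62; r = 64 − 62 = 2
N=11: ŷ = -18 + 8·11 = 70; r = 71 − 70 = 1
|r| > 1.5: N=3 (|r|=4), N=4 (|r|=5), N=5 (|r|=4), N=6 (|r|=6), N=9 (|r|=6), N=10 (|r|=2) → 6

6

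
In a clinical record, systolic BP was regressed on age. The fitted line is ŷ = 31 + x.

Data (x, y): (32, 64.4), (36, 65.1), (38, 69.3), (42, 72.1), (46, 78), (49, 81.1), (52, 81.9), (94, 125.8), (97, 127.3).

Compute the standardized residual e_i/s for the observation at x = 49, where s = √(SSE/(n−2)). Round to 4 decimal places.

x=32: ŷ = 31 + 32 = 63; e = 64.4 − 63 = 1.4
x=36: ŷ = 31 + 36 = 67; e = 65.1 − 67 = -1.9
x=38: ŷ = 31 + 38 = 69; e = 69.3 − 69 = 0.3
x=42: ŷ = 31 + 42 = 73; e = 72.1 − 73 = -0.9
x=46: ŷ = 31 + 46 = 77; e = 78 − 77 = 1
x=49: ŷ = 31 + 49 = 80; e = 81.1 − 80 = 1.1
x=52: ŷ = 31 + 52 = 83; e = 81.9 − 83 = -1.1
x=94: ŷ = 31 + 94 = 125; e = 125.8 − 125 = 0.8
x=97: ŷ = 31 + 97 = 128; e = 127.3 − 128 = -0.7
SSE = 1.96 + 3.61 + 0.09 + 0.81 + 1 + 1.21 + 1.21 + 0.64 + 0.49 = 11.02
s = √(11.02/7) = 1.25471
e/s = 1.1 / 1.25471 = 0.8767

0.8767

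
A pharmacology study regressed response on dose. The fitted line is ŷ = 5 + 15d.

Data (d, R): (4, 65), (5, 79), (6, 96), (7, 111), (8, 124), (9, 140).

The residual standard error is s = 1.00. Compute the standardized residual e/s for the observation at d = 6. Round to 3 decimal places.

ŷ = 5 + 15·6 = 95
e = 96 − 95 = 1
e/s = 1 / 1.00 = 1.000

1.000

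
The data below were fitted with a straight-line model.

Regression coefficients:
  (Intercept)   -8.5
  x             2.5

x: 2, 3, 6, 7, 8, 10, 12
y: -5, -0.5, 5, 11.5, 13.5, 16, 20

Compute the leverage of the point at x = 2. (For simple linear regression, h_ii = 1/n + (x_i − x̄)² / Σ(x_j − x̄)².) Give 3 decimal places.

x̄ = (2 + 3 + 6 + 7 + 8 + 10 + 12)/7 = 6.85714
Σ(x − x̄)² = 23.5918 + 14.8776 + 0.734694 + 0.0204082 + 1.30612 + 9.87755 + 26.449 = 76.8571
h = 1/7 + (-4.85714)²/76.8571 = 0.142857 + 0.306957 = 0.450

h = 0.450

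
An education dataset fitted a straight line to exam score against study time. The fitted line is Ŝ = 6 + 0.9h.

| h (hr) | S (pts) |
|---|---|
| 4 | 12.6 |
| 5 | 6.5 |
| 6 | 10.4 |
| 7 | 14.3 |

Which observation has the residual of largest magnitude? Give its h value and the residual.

h=4: Ŝ = 6 + 0.9·4 = 9.6; r = 12.6 − 9.6 = 3
h=5: Ŝ = 6 + 0.9·5 = 10.5; r = 6.5 − 10.5 = -4
h=6: Ŝ = 6 + 0.9·6 = 11.4; r = 10.4 − 11.4 = -1
h=7: Ŝ = 6 + 0.9·7 = 12.3; r = 14.3 − 12.3 = 2
Largest |r| is 4 at h = 5, residual -4.

h = 5, r = -4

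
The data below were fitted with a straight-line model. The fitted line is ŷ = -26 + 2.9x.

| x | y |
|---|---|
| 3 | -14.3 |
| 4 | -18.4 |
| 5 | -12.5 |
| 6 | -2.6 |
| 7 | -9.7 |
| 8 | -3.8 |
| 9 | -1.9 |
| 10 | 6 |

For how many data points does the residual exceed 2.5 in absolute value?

5

x=3: ŷ = -26 + 2.9·3 = -17.3; r = -14.3 − (-17.3) = 3
x=4: ŷ = -26 + 2.9·4 = -14.4; r = -18.4 − (-14.4) = -4
x=5: ŷ = -26 + 2.9·5 = -11.5; r = -12.5 − (-11.5) = -1
x=6: ŷ = -26 + 2.9·6 = -8.6; r = -2.6 − (-8.6) = 6
x=7: ŷ = -26 + 2.9·7 = -5.7; r = -9.7 − (-5.7) = -4
x=8: ŷ = -26 + 2.9·8 = -2.8; r = -3.8 − (-2.8) = -1
x=9: ŷ = -26 + 2.9·9 = 0.1; r = -1.9 − 0.1 = -2
x=10: ŷ = -26 + 2.9·10 = 3; r = 6 − 3 = 3
|r| > 2.5: x=3 (|r|=3), x=4 (|r|=4), x=6 (|r|=6), x=7 (|r|=4), x=10 (|r|=3) → 5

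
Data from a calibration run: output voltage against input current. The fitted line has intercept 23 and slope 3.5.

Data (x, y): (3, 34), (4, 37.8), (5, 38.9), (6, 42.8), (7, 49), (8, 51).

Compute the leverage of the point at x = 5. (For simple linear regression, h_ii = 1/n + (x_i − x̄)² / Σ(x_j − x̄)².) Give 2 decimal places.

x̄ = (3 + 4 + 5 + 6 + 7 + 8)/6 = 5.5
Σ(x − x̄)² = 6.25 + 2.25 + 0.25 + 0.25 + 2.25 + 6.25 = 17.5
h = 1/6 + (-0.5)²/17.5 = 0.166667 + 0.0142857 = 0.18

h = 0.18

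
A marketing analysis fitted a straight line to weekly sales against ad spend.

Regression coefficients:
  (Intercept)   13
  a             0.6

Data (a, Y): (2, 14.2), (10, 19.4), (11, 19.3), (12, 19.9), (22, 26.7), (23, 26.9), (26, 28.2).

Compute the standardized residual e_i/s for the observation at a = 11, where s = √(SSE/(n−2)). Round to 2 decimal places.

a=2: Ŷ = 13 + 0.6·2 = 14.2; e = 14.2 − 14.2 = 0
a=10: Ŷ = 13 + 0.6·10 = 19; e = 19.4 − 19 = 0.4
a=11: Ŷ = 13 + 0.6·11 = 19.6; e = 19.3 − 19.6 = -0.3
a=12: Ŷ = 13 + 0.6·12 = 20.2; e = 19.9 − 20.2 = -0.3
a=22: Ŷ = 13 + 0.6·22 = 26.2; e = 26.7 − 26.2 = 0.5
a=23: Ŷ = 13 + 0.6·23 = 26.8; e = 26.9 − 26.8 = 0.1
a=26: Ŷ = 13 + 0.6·26 = 28.6; e = 28.2 − 28.6 = -0.4
SSE = 0 + 0.16 + 0.09 + 0.09 + 0.25 + 0.01 + 0.16 = 0.76
s = √(0.76/5) = 0.389872
e/s = -0.3 / 0.389872 = -0.77

-0.77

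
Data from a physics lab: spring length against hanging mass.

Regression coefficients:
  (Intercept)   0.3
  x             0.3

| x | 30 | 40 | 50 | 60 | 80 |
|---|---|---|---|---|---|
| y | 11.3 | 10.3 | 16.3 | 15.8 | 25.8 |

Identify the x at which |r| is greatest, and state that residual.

x = 60, r = -2.5

x=30: ŷ = 0.3 + 0.3·30 = 9.3; r = 11.3 − 9.3 = 2
x=40: ŷ = 0.3 + 0.3·40 = 12.3; r = 10.3 − 12.3 = -2
x=50: ŷ = 0.3 + 0.3·50 = 15.3; r = 16.3 − 15.3 = 1
x=60: ŷ = 0.3 + 0.3·60 = 18.3; r = 15.8 − 18.3 = -2.5
x=80: ŷ = 0.3 + 0.3·80 = 24.3; r = 25.8 − 24.3 = 1.5
Largest |r| is 2.5 at x = 60, residual -2.5.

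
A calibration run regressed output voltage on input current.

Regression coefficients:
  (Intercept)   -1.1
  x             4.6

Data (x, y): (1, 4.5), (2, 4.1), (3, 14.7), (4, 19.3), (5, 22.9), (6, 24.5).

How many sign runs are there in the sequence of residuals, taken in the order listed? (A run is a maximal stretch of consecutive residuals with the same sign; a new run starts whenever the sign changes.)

4 runs

x=1: ŷ = -1.1 + 4.6·1 = 3.5; r = 4.5 − 3.5 = 1
x=2: ŷ = -1.1 + 4.6·2 = 8.1; r = 4.1 − 8.1 = -4
x=3: ŷ = -1.1 + 4.6·3 = 12.7; r = 14.7 − 12.7 = 2
x=4: ŷ = -1.1 + 4.6·4 = 17.3; r = 19.3 − 17.3 = 2
x=5: ŷ = -1.1 + 4.6·5 = 21.9; r = 22.9 − 21.9 = 1
x=6: ŷ = -1.1 + 4.6·6 = 26.5; r = 24.5 − 26.5 = -2
Signs: + − + + + −
Runs: +×1, −×1, +×3, −×1 → 4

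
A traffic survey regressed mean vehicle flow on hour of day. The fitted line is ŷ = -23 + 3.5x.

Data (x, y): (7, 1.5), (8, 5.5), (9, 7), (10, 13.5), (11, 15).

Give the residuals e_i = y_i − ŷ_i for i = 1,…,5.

x=7: ŷ = -23 + 3.5·7 = 1.5; e = 1.5 − 1.5 = 0
x=8: ŷ = -23 + 3.5·8 = 5; e = 5.5 − 5 = 0.5
x=9: ŷ = -23 + 3.5·9 = 8.5; e = 7 − 8.5 = -1.5
x=10: ŷ = -23 + 3.5·10 = 12; e = 13.5 − 12 = 1.5
x=11: ŷ = -23 + 3.5·11 = 15.5; e = 15 − 15.5 = -0.5

0, 0.5, -1.5, 1.5, -0.5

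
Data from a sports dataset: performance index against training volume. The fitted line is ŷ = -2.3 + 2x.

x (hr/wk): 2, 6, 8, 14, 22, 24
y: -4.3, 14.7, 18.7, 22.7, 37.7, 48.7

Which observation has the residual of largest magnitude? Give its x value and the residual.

x = 2, e = -6

x=2: ŷ = -2.3 + 2·2 = 1.7; e = -4.3 − 1.7 = -6
x=6: ŷ = -2.3 + 2·6 = 9.7; e = 14.7 − 9.7 = 5
x=8: ŷ = -2.3 + 2·8 = 13.7; e = 18.7 − 13.7 = 5
x=14: ŷ = -2.3 + 2·14 = 25.7; e = 22.7 − 25.7 = -3
x=22: ŷ = -2.3 + 2·22 = 41.7; e = 37.7 − 41.7 = -4
x=24: ŷ = -2.3 + 2·24 = 45.7; e = 48.7 − 45.7 = 3
Largest |e| is 6 at x = 2, residual -6.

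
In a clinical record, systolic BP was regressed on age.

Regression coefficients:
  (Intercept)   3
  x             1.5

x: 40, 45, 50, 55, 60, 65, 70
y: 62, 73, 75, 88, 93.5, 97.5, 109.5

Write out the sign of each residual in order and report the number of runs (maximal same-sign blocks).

6 runs

x=40: ŷ = 3 + 1.5·40 = 63; r = 62 − 63 = -1
x=45: ŷ = 3 + 1.5·45 = 70.5; r = 73 − 70.5 = 2.5
x=50: ŷ = 3 + 1.5·50 = 78; r = 75 − 78 = -3
x=55: ŷ = 3 + 1.5·55 = 85.5; r = 88 − 85.5 = 2.5
x=60: ŷ = 3 + 1.5·60 = 93; r = 93.5 − 93 = 0.5
x=65: ŷ = 3 + 1.5·65 = 100.5; r = 97.5 − 100.5 = -3
x=70: ŷ = 3 + 1.5·70 = 108; r = 109.5 − 108 = 1.5
Signs: − + − + + − +
Runs: −×1, +×1, −×1, +×2, −×1, +×1 → 6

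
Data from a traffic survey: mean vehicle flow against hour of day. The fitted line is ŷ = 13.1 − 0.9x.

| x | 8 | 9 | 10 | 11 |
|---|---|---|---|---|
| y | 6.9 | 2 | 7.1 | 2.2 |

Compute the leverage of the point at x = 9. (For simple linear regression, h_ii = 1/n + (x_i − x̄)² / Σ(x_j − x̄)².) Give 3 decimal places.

x̄ = (8 + 9 + 10 + 11)/4 = 9.5
Σ(x − x̄)² = 2.25 + 0.25 + 0.25 + 2.25 = 5
h = 1/4 + (-0.5)²/5 = 0.25 + 0.05 = 0.300

h = 0.300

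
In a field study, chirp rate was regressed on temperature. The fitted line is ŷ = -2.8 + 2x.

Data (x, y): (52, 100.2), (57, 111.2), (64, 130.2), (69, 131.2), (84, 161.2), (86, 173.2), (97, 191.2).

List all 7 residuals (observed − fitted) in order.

-1, 0, 5, -4, -4, 4, 0

x=52: ŷ = -2.8 + 2·52 = 101.2; e = 100.2 − 101.2 = -1
x=57: ŷ = -2.8 + 2·57 = 111.2; e = 111.2 − 111.2 = 0
x=64: ŷ = -2.8 + 2·64 = 125.2; e = 130.2 − 125.2 = 5
x=69: ŷ = -2.8 + 2·69 = 135.2; e = 131.2 − 135.2 = -4
x=84: ŷ = -2.8 + 2·84 = 165.2; e = 161.2 − 165.2 = -4
x=86: ŷ = -2.8 + 2·86 = 169.2; e = 173.2 − 169.2 = 4
x=97: ŷ = -2.8 + 2·97 = 191.2; e = 191.2 − 191.2 = 0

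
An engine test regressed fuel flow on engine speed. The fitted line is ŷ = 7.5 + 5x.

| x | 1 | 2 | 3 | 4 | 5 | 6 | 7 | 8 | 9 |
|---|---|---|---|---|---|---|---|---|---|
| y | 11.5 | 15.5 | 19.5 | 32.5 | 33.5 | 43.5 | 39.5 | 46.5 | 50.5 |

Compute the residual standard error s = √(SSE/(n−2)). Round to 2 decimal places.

x=1: ŷ = 7.5 + 5·1 = 12.5; r = 11.5 − 12.5 = -1
x=2: ŷ = 7.5 + 5·2 = 17.5; r = 15.5 − 17.5 = -2
x=3: ŷ = 7.5 + 5·3 = 22.5; r = 19.5 − 22.5 = -3
x=4: ŷ = 7.5 + 5·4 = 27.5; r = 32.5 − 27.5 = 5
x=5: ŷ = 7.5 + 5·5 = 32.5; r = 33.5 − 32.5 = 1
x=6: ŷ = 7.5 + 5·6 = 37.5; r = 43.5 − 37.5 = 6
x=7: ŷ = 7.5 + 5·7 = 42.5; r = 39.5 − 42.5 = -3
x=8: ŷ = 7.5 + 5·8 = 47.5; r = 46.5 − 47.5 = -1
x=9: ŷ = 7.5 + 5·9 = 52.5; r = 50.5 − 52.5 = -2
SSE = 1 + 4 + 9 + 25 + 1 + 36 + 9 + 1 + 4 = 90
s = √(90/7) = √12.8571 ≈ 3.59

s = 3.59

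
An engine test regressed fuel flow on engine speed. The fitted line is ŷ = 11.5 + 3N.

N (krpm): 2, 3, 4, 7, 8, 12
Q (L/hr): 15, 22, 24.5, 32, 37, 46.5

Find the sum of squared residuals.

SSE = 13

N=2: ŷ = 11.5 + 3·2 = 17.5; r = 15 − 17.5 = -2.5
N=3: ŷ = 11.5 + 3·3 = 20.5; r = 22 − 20.5 = 1.5
N=4: ŷ = 11.5 + 3·4 = 23.5; r = 24.5 − 23.5 = 1
N=7: ŷ = 11.5 + 3·7 = 32.5; r = 32 − 32.5 = -0.5
N=8: ŷ = 11.5 + 3·8 = 35.5; r = 37 − 35.5 = 1.5
N=12: ŷ = 11.5 + 3·12 = 47.5; r = 46.5 − 47.5 = -1
SSE = 6.25 + 2.25 + 1 + 0.25 + 2.25 + 1 = 13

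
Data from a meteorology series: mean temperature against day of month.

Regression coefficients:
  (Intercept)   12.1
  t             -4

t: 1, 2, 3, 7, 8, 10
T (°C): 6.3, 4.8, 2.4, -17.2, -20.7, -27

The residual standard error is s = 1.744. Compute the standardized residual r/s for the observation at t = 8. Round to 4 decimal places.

-0.4587

T̂ = 12.1 − 4·8 = -19.9
r = -20.7 − (-19.9) = -0.8
r/s = -0.8 / 1.744 = -0.4587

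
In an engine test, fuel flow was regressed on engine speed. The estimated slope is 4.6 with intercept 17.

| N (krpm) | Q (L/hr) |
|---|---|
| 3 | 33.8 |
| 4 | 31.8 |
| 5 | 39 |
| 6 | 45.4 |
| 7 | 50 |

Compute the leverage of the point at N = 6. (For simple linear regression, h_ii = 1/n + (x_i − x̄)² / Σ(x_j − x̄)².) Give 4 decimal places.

h = 0.3000

N̄ = (3 + 4 + 5 + 6 + 7)/5 = 5
Σ(N − N̄)² = 4 + 1 + 0 + 1 + 4 = 10
h = 1/5 + (1)²/10 = 0.2 + 0.1 = 0.3000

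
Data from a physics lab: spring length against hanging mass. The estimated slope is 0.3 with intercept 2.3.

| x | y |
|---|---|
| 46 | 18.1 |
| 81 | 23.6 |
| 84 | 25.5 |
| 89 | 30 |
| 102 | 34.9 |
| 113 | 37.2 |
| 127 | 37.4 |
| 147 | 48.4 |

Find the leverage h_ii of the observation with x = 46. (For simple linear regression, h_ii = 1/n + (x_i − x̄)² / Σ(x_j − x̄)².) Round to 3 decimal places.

x̄ = (46 + 81 + 84 + 89 + 102 + 113 + 127 + 147)/8 = 98.625
Σ(x − x̄)² = 2769.39 + 310.641 + 213.891 + 92.6406 + 11.3906 + 206.641 + 805.141 + 2340.14 = 6749.88
h = 1/8 + (-52.625)²/6749.88 = 0.125 + 0.410288 = 0.535

h = 0.535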